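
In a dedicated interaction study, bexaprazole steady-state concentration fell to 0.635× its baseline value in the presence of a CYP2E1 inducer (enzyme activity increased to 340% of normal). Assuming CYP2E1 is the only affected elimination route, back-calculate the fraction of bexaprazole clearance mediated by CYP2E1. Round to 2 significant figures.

0.24

Let x = fm,CYP2E1. Because steady-state concentration ∝ 1/CL, relative clearance rose to 1/0.635 = 1.575.
Setting x·3.4 + (1 − x) = 1.575 and solving: x = (1.575 − 1)/(3.4 − 1) = 0.24.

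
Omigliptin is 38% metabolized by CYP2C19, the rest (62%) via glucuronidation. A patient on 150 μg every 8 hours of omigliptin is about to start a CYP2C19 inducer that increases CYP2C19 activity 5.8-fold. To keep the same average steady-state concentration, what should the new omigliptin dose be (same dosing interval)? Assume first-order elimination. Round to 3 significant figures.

CYP2C19: 0.38 × 5.8 = 2.204
Other: 0.62 (unchanged)
New clearance relative to baseline: 2.204 + 0.62 = 2.824.
Exposure is unchanged when dose changes in proportion to clearance. New dose = 150 μg × 2.824 = 424 μg.

424 μg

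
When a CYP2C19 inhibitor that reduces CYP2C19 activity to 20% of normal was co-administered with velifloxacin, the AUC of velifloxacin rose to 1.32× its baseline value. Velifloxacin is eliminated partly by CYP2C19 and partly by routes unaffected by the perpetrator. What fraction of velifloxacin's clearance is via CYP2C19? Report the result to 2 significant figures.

0.30

Let fm be the CYP2C19 fraction. New clearance relative to baseline = fm × 0.2 + (1 − fm).
AUC ratio = 1 / (new CL fraction), so new CL fraction = 1 / 1.32 = 0.7576.
fm × 0.2 + 1 − fm = 0.7576  ⇒  fm × (0.2 − 1) = −0.2424  ⇒  fm = 0.30.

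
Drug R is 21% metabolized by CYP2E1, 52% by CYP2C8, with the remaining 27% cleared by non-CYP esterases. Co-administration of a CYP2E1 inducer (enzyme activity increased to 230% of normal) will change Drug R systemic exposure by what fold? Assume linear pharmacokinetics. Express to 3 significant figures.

0.786

The CYP2E1 pathway (21% of clearance) rises to 2.3× activity: 0.21 × 2.3 = 0.483.
CYP2C8 (52%) and the residual 27% are unaffected.
CL_new/CL_old = 0.483 + 0.52 + 0.27 = 1.273.
Systemic exposure is inversely proportional to clearance, so the fold-change is 1 / 1.273 = 0.786.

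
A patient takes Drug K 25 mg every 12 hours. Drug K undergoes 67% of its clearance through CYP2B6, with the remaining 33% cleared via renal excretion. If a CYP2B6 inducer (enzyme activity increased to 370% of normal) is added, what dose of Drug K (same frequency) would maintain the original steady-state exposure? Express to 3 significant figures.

The CYP2B6 pathway (67% of clearance) increases to 3.7× activity: 0.67 × 3.7 = 2.479.
Non-CYP routes (33%) are unchanged.
Relative clearance = 2.479 + 0.33 = 2.809.
To maintain the same steady-state level, dose must scale with clearance: new dose = 25 × 2.809 = 70.2 mg.

70.2 mg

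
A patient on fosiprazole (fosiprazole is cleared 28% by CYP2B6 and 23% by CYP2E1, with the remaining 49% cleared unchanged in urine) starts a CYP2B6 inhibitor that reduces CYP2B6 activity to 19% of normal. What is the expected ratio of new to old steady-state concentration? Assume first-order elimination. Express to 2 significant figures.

1.3

The CYP2B6 pathway (28% of clearance) falls to 0.19× activity: 0.28 × 0.19 = 0.0532.
CYP2E1 (23%) and the residual 49% are unaffected.
Relative clearance = 0.0532 + 0.23 + 0.49 = 0.7732.
Steady-state concentration ratio = CL_old/CL_new = 1 / 0.7732 = 1.3.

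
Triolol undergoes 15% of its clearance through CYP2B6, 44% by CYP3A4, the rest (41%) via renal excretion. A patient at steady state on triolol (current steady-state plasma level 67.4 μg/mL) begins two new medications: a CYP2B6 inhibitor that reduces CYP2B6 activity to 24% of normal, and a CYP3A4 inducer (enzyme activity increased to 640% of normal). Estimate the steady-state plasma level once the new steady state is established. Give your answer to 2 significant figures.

The CYP2B6 pathway (15% of clearance) drops to 0.24× activity: 0.15 × 0.24 = 0.036.
The CYP3A4 pathway (44% of clearance) is boosted to 6.4× activity: 0.44 × 6.4 = 2.816.
The remaining 41% of clearance is unaffected.
Relative clearance = 0.036 + 2.816 + 0.41 = 3.262.
Dividing the baseline by the relative clearance: 67.4 / 3.262 = 21 μg/mL.

21 μg/mL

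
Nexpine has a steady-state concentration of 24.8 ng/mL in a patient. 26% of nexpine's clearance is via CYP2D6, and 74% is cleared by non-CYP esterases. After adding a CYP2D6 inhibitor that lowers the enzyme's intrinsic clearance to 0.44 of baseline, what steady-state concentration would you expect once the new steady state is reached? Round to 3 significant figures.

29.0 ng/mL

CYP2D6: 0.26 × 0.44 = 0.1144
Other: 0.74 (unchanged)
New clearance relative to baseline: 0.1144 + 0.74 = 0.8544.
New steady-state concentration = baseline ÷ relative clearance = 24.8 / 0.8544 = 29.0 ng/mL.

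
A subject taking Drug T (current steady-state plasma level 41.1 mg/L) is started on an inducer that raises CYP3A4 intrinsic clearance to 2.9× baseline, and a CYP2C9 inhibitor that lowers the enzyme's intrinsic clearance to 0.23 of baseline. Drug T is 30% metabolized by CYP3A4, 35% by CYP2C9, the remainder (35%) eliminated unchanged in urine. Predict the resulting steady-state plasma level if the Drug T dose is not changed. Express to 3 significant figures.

31.6 mg/L

The CYP3A4 pathway (30% of clearance) increases to 2.9× activity: 0.3 × 2.9 = 0.87.
The CYP2C9 pathway (35% of clearance) is reduced to 0.23× activity: 0.35 × 0.23 = 0.0805.
Non-CYP routes (35%) are unchanged.
Relative clearance = 0.87 + 0.0805 + 0.35 = 1.3005.
New steady-state plasma level = 41.1 / 1.3005 = 31.6 mg/L (concentration scales inversely with clearance).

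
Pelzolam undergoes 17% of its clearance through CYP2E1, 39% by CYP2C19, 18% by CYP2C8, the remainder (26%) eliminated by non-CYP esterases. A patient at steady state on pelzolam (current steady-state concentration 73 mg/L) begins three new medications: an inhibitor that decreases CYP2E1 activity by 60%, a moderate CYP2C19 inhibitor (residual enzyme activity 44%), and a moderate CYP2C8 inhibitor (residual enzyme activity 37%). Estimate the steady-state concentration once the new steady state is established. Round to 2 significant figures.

1.3 × 10² mg/L

CYP2E1: 0.17 × 0.4 = 0.068
CYP2C19: 0.39 × 0.44 = 0.1716
CYP2C8: 0.18 × 0.37 = 0.0666
Other: 0.26 (unchanged)
New clearance relative to baseline: 0.068 + 0.1716 + 0.0666 + 0.26 = 0.5662.
New steady-state concentration = 73 / 0.5662 = 1.3 × 10² mg/L (concentration scales inversely with clearance).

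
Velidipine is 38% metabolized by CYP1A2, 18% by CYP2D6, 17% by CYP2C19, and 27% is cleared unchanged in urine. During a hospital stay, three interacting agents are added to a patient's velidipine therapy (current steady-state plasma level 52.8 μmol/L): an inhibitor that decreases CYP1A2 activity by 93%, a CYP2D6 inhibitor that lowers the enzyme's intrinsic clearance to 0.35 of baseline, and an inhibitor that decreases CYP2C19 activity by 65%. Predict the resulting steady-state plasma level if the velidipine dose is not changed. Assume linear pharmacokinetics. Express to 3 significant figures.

The CYP1A2 pathway (38% of clearance) drops to 0.07× activity: 0.38 × 0.07 = 0.0266.
The CYP2D6 pathway (18% of clearance) drops to 0.35× activity: 0.18 × 0.35 = 0.063.
The CYP2C19 pathway (17% of clearance) is reduced to 0.35× activity: 0.17 × 0.35 = 0.0595.
The remaining 27% of clearance is unaffected.
New clearance relative to baseline: 0.0266 + 0.063 + 0.0595 + 0.27 = 0.4191.
New steady-state plasma level = 52.8 / 0.4191 = 126 μmol/L (concentration scales inversely with clearance).

126 μmol/L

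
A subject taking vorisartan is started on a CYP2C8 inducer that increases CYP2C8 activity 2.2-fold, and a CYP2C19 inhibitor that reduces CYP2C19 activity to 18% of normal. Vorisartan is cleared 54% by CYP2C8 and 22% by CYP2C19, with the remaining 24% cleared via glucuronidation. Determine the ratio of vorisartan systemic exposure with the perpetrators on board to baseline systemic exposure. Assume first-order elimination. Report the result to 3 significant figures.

The CYP2C8 pathway (54% of clearance) is boosted to 2.2× activity: 0.54 × 2.2 = 1.188.
The CYP2C19 pathway (22% of clearance) falls to 0.18× activity: 0.22 × 0.18 = 0.0396.
Non-CYP routes (24%) are unchanged.
New clearance relative to baseline: 1.188 + 0.0396 + 0.24 = 1.4676.
Because systemic exposure varies inversely with clearance, the combined effect is 1 / 1.4676 = 0.681.

0.681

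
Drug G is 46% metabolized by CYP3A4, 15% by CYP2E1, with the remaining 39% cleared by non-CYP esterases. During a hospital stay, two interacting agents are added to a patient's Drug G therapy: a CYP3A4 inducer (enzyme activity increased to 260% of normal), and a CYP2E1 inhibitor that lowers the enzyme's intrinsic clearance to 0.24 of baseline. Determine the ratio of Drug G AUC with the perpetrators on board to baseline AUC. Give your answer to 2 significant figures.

0.62

The CYP3A4 pathway (46% of clearance) increases to 2.6× activity: 0.46 × 2.6 = 1.196.
The CYP2E1 pathway (15% of clearance) is reduced to 0.24× activity: 0.15 × 0.24 = 0.036.
The remaining 39% of clearance is unaffected.
Relative clearance = 1.196 + 0.036 + 0.39 = 1.622.
Because AUC varies inversely with clearance, the combined effect is 1 / 1.622 = 0.62.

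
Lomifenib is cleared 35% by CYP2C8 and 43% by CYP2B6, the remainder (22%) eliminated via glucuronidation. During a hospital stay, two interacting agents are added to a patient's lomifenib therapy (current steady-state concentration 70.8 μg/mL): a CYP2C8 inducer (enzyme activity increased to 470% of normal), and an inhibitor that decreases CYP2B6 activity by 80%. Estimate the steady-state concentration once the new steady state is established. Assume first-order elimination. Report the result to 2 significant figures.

36 μg/mL

The CYP2C8 pathway (35% of clearance) increases to 4.7× activity: 0.35 × 4.7 = 1.645.
The CYP2B6 pathway (43% of clearance) falls to 0.2× activity: 0.43 × 0.2 = 0.086.
Non-CYP routes (22%) are unchanged.
Relative clearance = 1.645 + 0.086 + 0.22 = 1.951.
Dividing the baseline by the relative clearance: 70.8 / 1.951 = 36 μg/mL.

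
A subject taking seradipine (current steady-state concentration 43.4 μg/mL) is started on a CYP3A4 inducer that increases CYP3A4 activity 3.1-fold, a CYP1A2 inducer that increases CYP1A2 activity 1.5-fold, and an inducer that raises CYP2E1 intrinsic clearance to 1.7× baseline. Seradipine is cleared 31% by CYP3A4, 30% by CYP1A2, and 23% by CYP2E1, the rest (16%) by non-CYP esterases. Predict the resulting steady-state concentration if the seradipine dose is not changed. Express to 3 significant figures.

CYP3A4: 0.31 × 3.1 = 0.961
CYP1A2: 0.3 × 1.5 = 0.45
CYP2E1: 0.23 × 1.7 = 0.391
Other: 0.16 (unchanged)
CL_new/CL_old = 0.961 + 0.45 + 0.391 + 0.16 = 1.962.
Dividing the baseline by the relative clearance: 43.4 / 1.962 = 22.1 μg/mL.

22.1 μg/mL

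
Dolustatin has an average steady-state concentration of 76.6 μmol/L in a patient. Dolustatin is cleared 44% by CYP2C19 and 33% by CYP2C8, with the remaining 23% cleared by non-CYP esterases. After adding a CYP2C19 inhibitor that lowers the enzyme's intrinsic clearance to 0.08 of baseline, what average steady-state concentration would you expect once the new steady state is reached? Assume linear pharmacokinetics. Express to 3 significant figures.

129 μmol/L

The CYP2C19 pathway (44% of clearance) drops to 0.08× activity: 0.44 × 0.08 = 0.0352.
CYP2C8 (33%) and the residual 23% are unaffected.
CL_new/CL_old = 0.0352 + 0.33 + 0.23 = 0.5952.
Average steady-state concentration ∝ 1/CL, so new value = 76.6 / 0.5952 = 129 μmol/L.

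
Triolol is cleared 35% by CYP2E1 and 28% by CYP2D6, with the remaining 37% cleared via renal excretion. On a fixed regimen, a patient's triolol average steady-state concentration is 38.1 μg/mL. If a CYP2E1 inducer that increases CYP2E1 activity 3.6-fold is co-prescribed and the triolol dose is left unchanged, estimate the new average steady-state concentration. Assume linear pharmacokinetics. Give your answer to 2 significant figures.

20 μg/mL

CYP2E1: 0.35 × 3.6 = 1.26
CYP2D6: 0.28 (unchanged)
Other: 0.37 (unchanged)
Relative clearance = 1.26 + 0.28 + 0.37 = 1.91.
With dosing unchanged, average steady-state concentration scales as 1/CL: 38.1 / 1.91 = 20 μg/mL.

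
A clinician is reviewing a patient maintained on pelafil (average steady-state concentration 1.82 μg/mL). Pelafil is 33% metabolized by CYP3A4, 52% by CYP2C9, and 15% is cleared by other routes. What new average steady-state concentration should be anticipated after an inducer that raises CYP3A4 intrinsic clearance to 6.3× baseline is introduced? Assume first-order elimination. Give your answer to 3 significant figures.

The CYP3A4 pathway (33% of clearance) increases to 6.3× activity: 0.33 × 6.3 = 2.079.
CYP2C9 (52%) and the residual 15% are unaffected.
CL_new/CL_old = 2.079 + 0.52 + 0.15 = 2.749.
With dosing unchanged, average steady-state concentration scales as 1/CL: 1.82 / 2.749 = 0.662 μg/mL.

0.662 μg/mL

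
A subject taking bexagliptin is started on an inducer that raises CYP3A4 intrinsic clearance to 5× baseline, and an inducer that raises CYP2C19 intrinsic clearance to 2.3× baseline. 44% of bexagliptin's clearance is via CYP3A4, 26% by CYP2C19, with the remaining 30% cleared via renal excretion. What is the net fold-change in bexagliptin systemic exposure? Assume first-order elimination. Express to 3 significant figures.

0.323

The CYP3A4 pathway (44% of clearance) is boosted to 5× activity: 0.44 × 5 = 2.2.
The CYP2C19 pathway (26% of clearance) increases to 2.3× activity: 0.26 × 2.3 = 0.598.
The remaining 30% of clearance is unaffected.
CL_new/CL_old = 2.2 + 0.598 + 0.3 = 3.098.
Net systemic exposure ratio = 1 / 3.098 = 0.323.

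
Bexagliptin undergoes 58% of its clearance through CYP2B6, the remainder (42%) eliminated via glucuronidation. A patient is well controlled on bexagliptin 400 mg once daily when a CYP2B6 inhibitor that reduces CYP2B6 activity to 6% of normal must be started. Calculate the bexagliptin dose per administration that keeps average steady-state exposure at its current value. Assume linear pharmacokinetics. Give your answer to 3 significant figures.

182 mg

The CYP2B6 pathway (58% of clearance) drops to 0.06× activity: 0.58 × 0.06 = 0.0348.
The remaining 42% of clearance is unaffected.
Relative clearance = 0.0348 + 0.42 = 0.4548.
To maintain the same steady-state level, dose must scale with clearance: new dose = 400 × 0.4548 = 182 mg.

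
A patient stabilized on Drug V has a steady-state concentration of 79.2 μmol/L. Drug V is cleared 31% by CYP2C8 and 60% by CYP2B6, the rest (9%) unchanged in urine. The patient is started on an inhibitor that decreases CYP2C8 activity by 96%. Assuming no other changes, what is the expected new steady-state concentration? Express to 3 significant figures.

113 μmol/L

CYP2C8: 0.31 × 0.04 = 0.0124
CYP2B6: 0.6 (unchanged)
Other: 0.09 (unchanged)
CL_new/CL_old = 0.0124 + 0.6 + 0.09 = 0.7024.
Steady-state concentration ∝ 1/CL, so new value = 79.2 / 0.7024 = 113 μmol/L.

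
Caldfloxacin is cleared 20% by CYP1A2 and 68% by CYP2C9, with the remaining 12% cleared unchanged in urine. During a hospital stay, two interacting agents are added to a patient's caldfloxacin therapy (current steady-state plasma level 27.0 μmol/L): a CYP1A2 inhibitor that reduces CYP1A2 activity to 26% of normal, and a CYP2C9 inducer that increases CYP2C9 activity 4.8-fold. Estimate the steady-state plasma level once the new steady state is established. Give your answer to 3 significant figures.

7.86 μmol/L

The CYP1A2 pathway (20% of clearance) falls to 0.26× activity: 0.2 × 0.26 = 0.052.
The CYP2C9 pathway (68% of clearance) increases to 4.8× activity: 0.68 × 4.8 = 3.264.
Non-CYP routes (12%) are unchanged.
CL_new/CL_old = 0.052 + 3.264 + 0.12 = 3.436.
New steady-state plasma level = 27.0 / 3.436 = 7.86 μmol/L (concentration scales inversely with clearance).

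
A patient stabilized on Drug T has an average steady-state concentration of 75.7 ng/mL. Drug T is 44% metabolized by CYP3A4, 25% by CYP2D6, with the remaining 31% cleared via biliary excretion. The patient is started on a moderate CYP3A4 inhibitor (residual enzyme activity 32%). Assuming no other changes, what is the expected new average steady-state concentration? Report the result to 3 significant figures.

108 ng/mL

The CYP3A4 pathway (44% of clearance) drops to 0.32× activity: 0.44 × 0.32 = 0.1408.
CYP2D6 (25%) and the residual 31% are unaffected.
New clearance relative to baseline: 0.1408 + 0.25 + 0.31 = 0.7008.
With dosing unchanged, average steady-state concentration scales as 1/CL: 75.7 / 0.7008 = 108 ng/mL.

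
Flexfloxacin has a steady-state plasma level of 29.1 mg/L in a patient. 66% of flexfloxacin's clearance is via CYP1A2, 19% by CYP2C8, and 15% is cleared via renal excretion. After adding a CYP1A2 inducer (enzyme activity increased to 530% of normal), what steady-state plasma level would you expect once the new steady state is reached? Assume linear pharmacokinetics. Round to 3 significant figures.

7.58 mg/L

The CYP1A2 pathway (66% of clearance) is boosted to 5.3× activity: 0.66 × 5.3 = 3.498.
CYP2C8 (19%) and the residual 15% are unaffected.
Relative clearance = 3.498 + 0.19 + 0.15 = 3.838.
Steady-state plasma level ∝ 1/CL, so new value = 29.1 / 3.838 = 7.58 mg/L.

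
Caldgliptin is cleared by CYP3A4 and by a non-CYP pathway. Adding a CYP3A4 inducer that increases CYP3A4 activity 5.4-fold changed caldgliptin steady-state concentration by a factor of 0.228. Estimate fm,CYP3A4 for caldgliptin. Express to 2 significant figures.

Let x = fm,CYP3A4. Because steady-state concentration ∝ 1/CL, relative clearance rose to 1/0.228 = 4.386.
Only the CYP3A4 route changed, so 4.386 = x·5.4 + (1 − x), giving x = 0.77.

0.77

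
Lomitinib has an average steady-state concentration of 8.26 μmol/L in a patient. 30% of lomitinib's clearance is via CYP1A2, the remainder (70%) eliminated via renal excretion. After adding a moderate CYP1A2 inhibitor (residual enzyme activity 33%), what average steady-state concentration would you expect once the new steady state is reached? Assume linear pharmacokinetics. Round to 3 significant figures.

10.3 μmol/L

CYP1A2: 0.3 × 0.33 = 0.099
Other: 0.7 (unchanged)
CL_new/CL_old = 0.099 + 0.7 = 0.799.
With dosing unchanged, average steady-state concentration scales as 1/CL: 8.26 / 0.799 = 10.3 μmol/L.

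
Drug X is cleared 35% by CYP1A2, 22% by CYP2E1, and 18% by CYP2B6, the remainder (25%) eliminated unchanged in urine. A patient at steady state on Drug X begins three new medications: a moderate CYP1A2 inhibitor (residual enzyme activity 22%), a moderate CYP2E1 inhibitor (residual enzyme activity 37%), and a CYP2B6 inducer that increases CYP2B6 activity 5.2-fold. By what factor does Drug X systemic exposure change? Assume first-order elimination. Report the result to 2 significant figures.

The CYP1A2 pathway (35% of clearance) is reduced to 0.22× activity: 0.35 × 0.22 = 0.077.
The CYP2E1 pathway (22% of clearance) falls to 0.37× activity: 0.22 × 0.37 = 0.0814.
The CYP2B6 pathway (18% of clearance) increases to 5.2× activity: 0.18 × 5.2 = 0.936.
The remaining 25% of clearance is unaffected.
CL_new/CL_old = 0.077 + 0.0814 + 0.936 + 0.25 = 1.3444.
Net systemic exposure ratio = 1 / 1.3444 = 0.74.

0.74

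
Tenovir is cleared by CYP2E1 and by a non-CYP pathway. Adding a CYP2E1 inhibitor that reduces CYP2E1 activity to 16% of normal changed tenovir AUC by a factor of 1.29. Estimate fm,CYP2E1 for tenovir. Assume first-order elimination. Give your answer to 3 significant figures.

Write x for the fraction cleared via CYP2E1. The observed AUC change means clearance fell to 1/1.29 = 0.7752 of baseline.
Only the CYP2E1 route changed, so 0.7752 = x·0.16 + (1 − x), giving x = 0.268.

0.268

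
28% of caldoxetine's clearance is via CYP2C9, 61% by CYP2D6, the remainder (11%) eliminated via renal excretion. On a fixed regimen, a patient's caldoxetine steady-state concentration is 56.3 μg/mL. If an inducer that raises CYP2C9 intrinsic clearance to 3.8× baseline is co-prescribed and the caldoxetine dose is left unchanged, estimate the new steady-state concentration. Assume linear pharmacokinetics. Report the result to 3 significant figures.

31.6 μg/mL

The CYP2C9 pathway (28% of clearance) increases to 3.8× activity: 0.28 × 3.8 = 1.064.
CYP2D6 (61%) and the residual 11% are unaffected.
Relative clearance = 1.064 + 0.61 + 0.11 = 1.784.
Steady-state concentration ∝ 1/CL, so new value = 56.3 / 1.784 = 31.6 μg/mL.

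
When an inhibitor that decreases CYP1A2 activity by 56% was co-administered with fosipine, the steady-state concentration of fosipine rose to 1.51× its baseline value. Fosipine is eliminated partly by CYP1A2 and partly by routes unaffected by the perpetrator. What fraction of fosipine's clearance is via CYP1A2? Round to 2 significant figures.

CL'/CL = 1 / 1.51 = 0.6623
0.44·fm + (1 − fm) = 0.6623
fm = (0.6623 − 1) / (0.44 − 1) = 0.60

0.60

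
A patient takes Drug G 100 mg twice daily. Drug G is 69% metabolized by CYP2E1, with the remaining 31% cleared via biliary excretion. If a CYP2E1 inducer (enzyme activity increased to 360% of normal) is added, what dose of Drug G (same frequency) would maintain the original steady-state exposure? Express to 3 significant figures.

279 mg

The CYP2E1 pathway (69% of clearance) rises to 3.6× activity: 0.69 × 3.6 = 2.484.
Non-CYP routes (31%) are unchanged.
New clearance relative to baseline: 2.484 + 0.31 = 2.794.
To maintain the same steady-state level, dose must scale with clearance: new dose = 100 × 2.794 = 279 mg.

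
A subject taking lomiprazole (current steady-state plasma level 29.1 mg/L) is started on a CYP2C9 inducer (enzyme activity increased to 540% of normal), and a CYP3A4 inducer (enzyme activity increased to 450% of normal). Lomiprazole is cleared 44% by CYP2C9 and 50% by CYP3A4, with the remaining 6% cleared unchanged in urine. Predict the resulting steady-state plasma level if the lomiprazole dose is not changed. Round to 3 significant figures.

6.21 mg/L

The CYP2C9 pathway (44% of clearance) increases to 5.4× activity: 0.44 × 5.4 = 2.376.
The CYP3A4 pathway (50% of clearance) is boosted to 4.5× activity: 0.5 × 4.5 = 2.25.
Non-CYP routes (6%) are unchanged.
New clearance relative to baseline: 2.376 + 2.25 + 0.06 = 4.686.
New steady-state plasma level = 29.1 / 4.686 = 6.21 mg/L (concentration scales inversely with clearance).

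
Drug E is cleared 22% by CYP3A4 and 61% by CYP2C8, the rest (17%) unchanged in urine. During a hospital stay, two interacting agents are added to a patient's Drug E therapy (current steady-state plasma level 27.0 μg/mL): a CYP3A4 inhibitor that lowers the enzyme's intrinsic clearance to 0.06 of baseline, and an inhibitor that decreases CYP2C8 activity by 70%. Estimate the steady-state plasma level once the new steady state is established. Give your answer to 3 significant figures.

73.7 μg/mL

The CYP3A4 pathway (22% of clearance) falls to 0.06× activity: 0.22 × 0.06 = 0.0132.
The CYP2C8 pathway (61% of clearance) is reduced to 0.3× activity: 0.61 × 0.3 = 0.183.
Non-CYP routes (17%) are unchanged.
Relative clearance = 0.0132 + 0.183 + 0.17 = 0.3662.
New steady-state plasma level = 27.0 / 0.3662 = 73.7 μg/mL (concentration scales inversely with clearance).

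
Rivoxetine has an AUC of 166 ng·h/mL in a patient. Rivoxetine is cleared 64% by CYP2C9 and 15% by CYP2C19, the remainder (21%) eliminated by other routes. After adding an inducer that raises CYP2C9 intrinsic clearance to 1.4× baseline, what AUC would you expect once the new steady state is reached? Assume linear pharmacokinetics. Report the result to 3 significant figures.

CYP2C9: 0.64 × 1.4 = 0.896
CYP2C19: 0.15 (unchanged)
Other: 0.21 (unchanged)
CL_new/CL_old = 0.896 + 0.15 + 0.21 = 1.256.
AUC ∝ 1/CL, so new value = 166 / 1.256 = 132 ng·h/mL.

132 ng·h/mL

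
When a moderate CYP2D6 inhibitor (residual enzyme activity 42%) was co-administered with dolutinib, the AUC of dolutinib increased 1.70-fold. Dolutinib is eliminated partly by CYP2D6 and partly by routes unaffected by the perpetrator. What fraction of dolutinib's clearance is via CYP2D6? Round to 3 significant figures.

0.710

CL'/CL = 1 / 1.70 = 0.5882
0.42·fm + (1 − fm) = 0.5882
fm = (0.5882 − 1) / (0.42 − 1) = 0.710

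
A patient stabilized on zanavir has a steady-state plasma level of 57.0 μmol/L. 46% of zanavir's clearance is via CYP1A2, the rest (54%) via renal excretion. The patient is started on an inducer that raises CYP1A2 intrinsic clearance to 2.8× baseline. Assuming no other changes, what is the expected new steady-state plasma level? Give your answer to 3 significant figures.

31.2 μmol/L

The CYP1A2 pathway (46% of clearance) rises to 2.8× activity: 0.46 × 2.8 = 1.288.
Non-CYP routes (54%) are unchanged.
CL_new/CL_old = 1.288 + 0.54 = 1.828.
Steady-state plasma level ∝ 1/CL, so new value = 57.0 / 1.828 = 31.2 μmol/L.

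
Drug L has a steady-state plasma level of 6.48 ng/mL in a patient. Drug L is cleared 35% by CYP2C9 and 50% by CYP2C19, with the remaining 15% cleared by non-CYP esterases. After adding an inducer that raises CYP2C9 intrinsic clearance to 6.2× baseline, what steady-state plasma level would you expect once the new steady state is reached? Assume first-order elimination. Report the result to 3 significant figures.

2.30 ng/mL

The CYP2C9 pathway (35% of clearance) rises to 6.2× activity: 0.35 × 6.2 = 2.17.
CYP2C19 (50%) and the residual 15% are unaffected.
New clearance relative to baseline: 2.17 + 0.5 + 0.15 = 2.82.
New steady-state plasma level = baseline ÷ relative clearance = 6.48 / 2.82 = 2.30 ng/mL.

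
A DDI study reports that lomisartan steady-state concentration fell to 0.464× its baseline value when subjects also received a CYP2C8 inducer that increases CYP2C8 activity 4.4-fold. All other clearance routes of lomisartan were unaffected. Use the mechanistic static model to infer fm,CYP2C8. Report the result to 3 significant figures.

0.340

Let fm be the CYP2C8 fraction. New clearance relative to baseline = fm × 4.4 + (1 − fm).
Steady-state concentration ratio = 1 / (new CL fraction), so new CL fraction = 1 / 0.464 = 2.155.
fm × 4.4 + 1 − fm = 2.155  ⇒  fm × (4.4 − 1) = 1.155  ⇒  fm = 0.340.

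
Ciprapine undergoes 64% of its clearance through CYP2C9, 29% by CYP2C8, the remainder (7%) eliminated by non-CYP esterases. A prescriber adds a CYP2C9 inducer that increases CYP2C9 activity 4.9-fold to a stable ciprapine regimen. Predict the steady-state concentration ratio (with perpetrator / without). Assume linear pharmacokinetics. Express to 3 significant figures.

0.286

The CYP2C9 pathway (64% of clearance) increases to 4.9× activity: 0.64 × 4.9 = 3.136.
CYP2C8 (29%) and the residual 7% are unaffected.
New clearance relative to baseline: 3.136 + 0.29 + 0.07 = 3.496.
Steady-state concentration is inversely proportional to clearance, so the fold-change is 1 / 3.496 = 0.286.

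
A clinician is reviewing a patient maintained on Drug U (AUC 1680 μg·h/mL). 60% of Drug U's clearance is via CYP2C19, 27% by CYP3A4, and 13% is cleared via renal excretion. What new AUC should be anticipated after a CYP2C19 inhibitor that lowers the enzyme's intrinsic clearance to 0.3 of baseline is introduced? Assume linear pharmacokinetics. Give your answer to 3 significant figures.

2.90 × 10³ μg·h/mL

The CYP2C19 pathway (60% of clearance) is reduced to 0.3× activity: 0.6 × 0.3 = 0.18.
CYP3A4 (27%) and the residual 13% are unaffected.
CL_new/CL_old = 0.18 + 0.27 + 0.13 = 0.58.
New AUC = baseline ÷ relative clearance = 1680 / 0.58 = 2.90 × 10³ μg·h/mL.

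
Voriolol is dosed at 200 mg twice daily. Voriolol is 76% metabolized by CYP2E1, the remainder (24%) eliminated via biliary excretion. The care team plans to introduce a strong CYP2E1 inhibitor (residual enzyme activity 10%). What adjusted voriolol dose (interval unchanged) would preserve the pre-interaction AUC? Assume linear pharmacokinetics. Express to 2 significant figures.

The CYP2E1 pathway (76% of clearance) drops to 0.1× activity: 0.76 × 0.1 = 0.076.
Non-CYP routes (24%) are unchanged.
CL_new/CL_old = 0.076 + 0.24 = 0.316.
Exposure is unchanged when dose changes in proportion to clearance. New dose = 200 mg × 0.316 = 63 mg.

63 mg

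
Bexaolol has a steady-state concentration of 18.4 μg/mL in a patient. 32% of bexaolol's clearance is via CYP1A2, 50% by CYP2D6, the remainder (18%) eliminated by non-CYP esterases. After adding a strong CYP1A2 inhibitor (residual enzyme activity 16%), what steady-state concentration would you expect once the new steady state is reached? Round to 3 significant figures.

25.2 μg/mL

The CYP1A2 pathway (32% of clearance) drops to 0.16× activity: 0.32 × 0.16 = 0.0512.
CYP2D6 (50%) and the residual 18% are unaffected.
Relative clearance = 0.0512 + 0.5 + 0.18 = 0.7312.
New steady-state concentration = baseline ÷ relative clearance = 18.4 / 0.7312 = 25.2 μg/mL.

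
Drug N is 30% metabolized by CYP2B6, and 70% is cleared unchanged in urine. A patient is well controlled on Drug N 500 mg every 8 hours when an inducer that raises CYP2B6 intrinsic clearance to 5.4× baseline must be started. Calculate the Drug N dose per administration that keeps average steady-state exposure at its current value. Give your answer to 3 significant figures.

CYP2B6: 0.3 × 5.4 = 1.62
Other: 0.7 (unchanged)
New clearance relative to baseline: 1.62 + 0.7 = 2.32.
To maintain the same steady-state level, dose must scale with clearance: new dose = 500 × 2.32 = 1.16 × 10³ mg.

1.16 × 10³ mg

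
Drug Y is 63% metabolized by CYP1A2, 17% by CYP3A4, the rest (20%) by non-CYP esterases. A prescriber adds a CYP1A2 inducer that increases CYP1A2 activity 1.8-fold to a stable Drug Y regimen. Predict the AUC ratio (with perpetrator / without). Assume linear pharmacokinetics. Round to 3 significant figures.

0.665

The CYP1A2 pathway (63% of clearance) rises to 1.8× activity: 0.63 × 1.8 = 1.134.
CYP3A4 (17%) and the residual 20% are unaffected.
Relative clearance = 1.134 + 0.17 + 0.2 = 1.504.
Since AUC ∝ 1/CL, the ratio is 1 / 1.504 = 0.665.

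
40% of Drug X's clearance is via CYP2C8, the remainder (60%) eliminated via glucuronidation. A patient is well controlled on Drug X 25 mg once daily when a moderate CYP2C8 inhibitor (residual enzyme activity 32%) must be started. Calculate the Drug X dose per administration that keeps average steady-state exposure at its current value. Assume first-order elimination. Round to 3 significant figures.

CYP2C8: 0.4 × 0.32 = 0.128
Other: 0.6 (unchanged)
CL_new/CL_old = 0.128 + 0.6 = 0.728.
Css,avg = (dose rate)/CL, so holding Css fixed requires dose ∝ CL: 25 × 0.728 = 18.2 mg.

18.2 mg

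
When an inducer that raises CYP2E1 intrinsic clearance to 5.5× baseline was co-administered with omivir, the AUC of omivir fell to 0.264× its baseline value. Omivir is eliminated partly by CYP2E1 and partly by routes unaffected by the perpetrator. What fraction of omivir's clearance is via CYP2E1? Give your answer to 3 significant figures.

0.620

Write x for the fraction cleared via CYP2E1. The observed AUC change means clearance rose to 1/0.264 = 3.788 of baseline.
Setting x·5.5 + (1 − x) = 3.788 and solving: x = (3.788 − 1)/(5.5 − 1) = 0.620.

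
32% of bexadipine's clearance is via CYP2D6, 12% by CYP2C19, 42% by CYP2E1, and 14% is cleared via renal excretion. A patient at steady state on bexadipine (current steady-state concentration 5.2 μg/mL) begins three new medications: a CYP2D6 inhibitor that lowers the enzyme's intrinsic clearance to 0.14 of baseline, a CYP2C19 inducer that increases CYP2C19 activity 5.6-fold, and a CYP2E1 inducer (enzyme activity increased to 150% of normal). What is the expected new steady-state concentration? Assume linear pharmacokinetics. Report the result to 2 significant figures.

The CYP2D6 pathway (32% of clearance) drops to 0.14× activity: 0.32 × 0.14 = 0.0448.
The CYP2C19 pathway (12% of clearance) increases to 5.6× activity: 0.12 × 5.6 = 0.672.
The CYP2E1 pathway (42% of clearance) increases to 1.5× activity: 0.42 × 1.5 = 0.63.
Non-CYP routes (14%) are unchanged.
Relative clearance = 0.0448 + 0.672 + 0.63 + 0.14 = 1.4868.
Steady-state concentration ∝ 1/CL: new value = 5.2 / 1.4868 = 3.5 μg/mL.

3.5 μg/mL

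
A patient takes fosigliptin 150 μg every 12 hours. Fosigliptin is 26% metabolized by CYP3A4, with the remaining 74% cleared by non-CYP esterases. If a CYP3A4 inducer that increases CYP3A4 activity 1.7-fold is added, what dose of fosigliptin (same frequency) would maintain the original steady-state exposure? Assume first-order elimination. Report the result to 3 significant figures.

CYP3A4: 0.26 × 1.7 = 0.442
Other: 0.74 (unchanged)
New clearance relative to baseline: 0.442 + 0.74 = 1.182.
Exposure is unchanged when dose changes in proportion to clearance. New dose = 150 μg × 1.182 = 177 μg.

177 μg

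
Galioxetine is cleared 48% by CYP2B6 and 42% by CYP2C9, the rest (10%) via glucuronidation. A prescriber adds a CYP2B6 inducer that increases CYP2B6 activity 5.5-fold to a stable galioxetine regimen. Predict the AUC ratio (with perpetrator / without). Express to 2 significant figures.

CYP2B6: 0.48 × 5.5 = 2.64
CYP2C9: 0.42 (unchanged)
Other: 0.1 (unchanged)
New clearance relative to baseline: 2.64 + 0.42 + 0.1 = 3.16.
Since AUC ∝ 1/CL, the ratio is 1 / 3.16 = 0.32.

0.32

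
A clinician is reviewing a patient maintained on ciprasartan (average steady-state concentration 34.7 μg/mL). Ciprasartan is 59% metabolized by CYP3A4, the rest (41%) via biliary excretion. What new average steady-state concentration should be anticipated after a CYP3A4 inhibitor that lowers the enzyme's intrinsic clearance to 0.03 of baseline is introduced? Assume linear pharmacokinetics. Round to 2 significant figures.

81 μg/mL

CYP3A4: 0.59 × 0.03 = 0.0177
Other: 0.41 (unchanged)
Relative clearance = 0.0177 + 0.41 = 0.4277.
With dosing unchanged, average steady-state concentration scales as 1/CL: 34.7 / 0.4277 = 81 μg/mL.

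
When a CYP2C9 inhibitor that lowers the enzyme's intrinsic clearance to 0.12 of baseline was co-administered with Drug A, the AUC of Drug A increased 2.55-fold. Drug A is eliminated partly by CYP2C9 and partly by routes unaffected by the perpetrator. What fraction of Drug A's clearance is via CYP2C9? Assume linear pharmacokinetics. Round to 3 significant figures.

Call the CYP2C9 fraction fm. After the interaction, CL_new/CL_old = fm × 0.12 + (1 − fm).
AUC ratio = 1 / (new CL fraction), so new CL fraction = 1 / 2.55 = 0.3922.
fm × 0.12 + 1 − fm = 0.3922  ⇒  fm × (0.12 − 1) = −0.6078  ⇒  fm = 0.691.

0.691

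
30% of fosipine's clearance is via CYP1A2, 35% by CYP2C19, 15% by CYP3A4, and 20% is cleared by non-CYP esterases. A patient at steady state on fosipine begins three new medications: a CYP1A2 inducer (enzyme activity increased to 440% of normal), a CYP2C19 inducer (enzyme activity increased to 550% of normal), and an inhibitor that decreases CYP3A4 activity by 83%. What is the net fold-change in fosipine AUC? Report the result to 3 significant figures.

The CYP1A2 pathway (30% of clearance) rises to 4.4× activity: 0.3 × 4.4 = 1.32.
The CYP2C19 pathway (35% of clearance) increases to 5.5× activity: 0.35 × 5.5 = 1.925.
The CYP3A4 pathway (15% of clearance) drops to 0.17× activity: 0.15 × 0.17 = 0.0255.
The remaining 20% of clearance is unaffected.
CL_new/CL_old = 1.32 + 1.925 + 0.0255 + 0.2 = 3.4705.
Because AUC varies inversely with clearance, the combined effect is 1 / 3.4705 = 0.288.

0.288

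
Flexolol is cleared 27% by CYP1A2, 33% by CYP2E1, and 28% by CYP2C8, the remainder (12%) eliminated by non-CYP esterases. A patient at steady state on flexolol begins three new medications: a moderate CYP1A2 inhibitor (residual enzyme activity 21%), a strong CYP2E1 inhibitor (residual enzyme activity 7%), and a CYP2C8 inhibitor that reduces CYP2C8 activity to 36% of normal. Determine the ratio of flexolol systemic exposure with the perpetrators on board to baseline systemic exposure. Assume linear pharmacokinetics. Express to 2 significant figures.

The CYP1A2 pathway (27% of clearance) falls to 0.21× activity: 0.27 × 0.21 = 0.0567.
The CYP2E1 pathway (33% of clearance) drops to 0.07× activity: 0.33 × 0.07 = 0.0231.
The CYP2C8 pathway (28% of clearance) drops to 0.36× activity: 0.28 × 0.36 = 0.1008.
Non-CYP routes (12%) are unchanged.
CL_new/CL_old = 0.0567 + 0.0231 + 0.1008 + 0.12 = 0.3006.
Systemic exposure ∝ 1/CL: fold-change = 1 / 0.3006 = 3.3.

3.3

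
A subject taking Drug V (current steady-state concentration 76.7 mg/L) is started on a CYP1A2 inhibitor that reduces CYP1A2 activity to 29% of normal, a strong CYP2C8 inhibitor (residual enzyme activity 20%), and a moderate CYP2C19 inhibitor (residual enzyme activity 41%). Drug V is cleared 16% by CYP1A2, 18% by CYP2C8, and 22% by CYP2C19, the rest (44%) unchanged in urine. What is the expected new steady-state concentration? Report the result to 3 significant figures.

125 mg/L

The CYP1A2 pathway (16% of clearance) is reduced to 0.29× activity: 0.16 × 0.29 = 0.0464.
The CYP2C8 pathway (18% of clearance) is reduced to 0.2× activity: 0.18 × 0.2 = 0.036.
The CYP2C19 pathway (22% of clearance) falls to 0.41× activity: 0.22 × 0.41 = 0.0902.
Non-CYP routes (44%) are unchanged.
Relative clearance = 0.0464 + 0.036 + 0.0902 + 0.44 = 0.6126.
Steady-state concentration ∝ 1/CL: new value = 76.7 / 0.6126 = 125 mg/L.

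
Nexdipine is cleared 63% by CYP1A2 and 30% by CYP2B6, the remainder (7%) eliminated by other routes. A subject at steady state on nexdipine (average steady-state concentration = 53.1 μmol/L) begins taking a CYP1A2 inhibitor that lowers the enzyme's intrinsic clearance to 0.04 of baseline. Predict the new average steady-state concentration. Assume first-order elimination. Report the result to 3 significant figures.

The CYP1A2 pathway (63% of clearance) drops to 0.04× activity: 0.63 × 0.04 = 0.0252.
CYP2B6 (30%) and the residual 7% are unaffected.
New clearance relative to baseline: 0.0252 + 0.3 + 0.07 = 0.3952.
Average steady-state concentration ∝ 1/CL, so new value = 53.1 / 0.3952 = 134 μmol/L.

134 μmol/L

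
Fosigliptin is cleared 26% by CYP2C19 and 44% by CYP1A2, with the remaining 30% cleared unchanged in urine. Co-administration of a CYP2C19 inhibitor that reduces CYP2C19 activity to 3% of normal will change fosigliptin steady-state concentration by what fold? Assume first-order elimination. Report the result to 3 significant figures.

The CYP2C19 pathway (26% of clearance) is reduced to 0.03× activity: 0.26 × 0.03 = 0.0078.
CYP1A2 (44%) and the residual 30% are unaffected.
New clearance relative to baseline: 0.0078 + 0.44 + 0.3 = 0.7478.
Steady-state concentration is inversely proportional to clearance, so the fold-change is 1 / 0.7478 = 1.34.

1.34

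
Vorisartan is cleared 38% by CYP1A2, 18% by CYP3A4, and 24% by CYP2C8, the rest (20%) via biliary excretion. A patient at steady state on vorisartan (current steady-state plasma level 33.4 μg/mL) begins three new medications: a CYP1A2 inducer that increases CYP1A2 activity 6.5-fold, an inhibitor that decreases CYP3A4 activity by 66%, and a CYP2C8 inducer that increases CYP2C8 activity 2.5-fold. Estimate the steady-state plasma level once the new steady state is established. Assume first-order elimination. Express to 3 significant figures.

10.0 μg/mL

The CYP1A2 pathway (38% of clearance) rises to 6.5× activity: 0.38 × 6.5 = 2.47.
The CYP3A4 pathway (18% of clearance) falls to 0.34× activity: 0.18 × 0.34 = 0.0612.
The CYP2C8 pathway (24% of clearance) rises to 2.5× activity: 0.24 × 2.5 = 0.6.
The remaining 20% of clearance is unaffected.
CL_new/CL_old = 2.47 + 0.0612 + 0.6 + 0.2 = 3.3312.
Dividing the baseline by the relative clearance: 33.4 / 3.3312 = 10.0 μg/mL.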